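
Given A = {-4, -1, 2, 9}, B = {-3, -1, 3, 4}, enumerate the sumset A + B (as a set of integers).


A + B = {a + b : a ∈ A, b ∈ B}.
Enumerate all |A|·|B| = 4·4 = 16 pairs (a, b) and collect distinct sums.
a = -4: -4+-3=-7, -4+-1=-5, -4+3=-1, -4+4=0
a = -1: -1+-3=-4, -1+-1=-2, -1+3=2, -1+4=3
a = 2: 2+-3=-1, 2+-1=1, 2+3=5, 2+4=6
a = 9: 9+-3=6, 9+-1=8, 9+3=12, 9+4=13
Collecting distinct sums: A + B = {-7, -5, -4, -2, -1, 0, 1, 2, 3, 5, 6, 8, 12, 13}
|A + B| = 14

A + B = {-7, -5, -4, -2, -1, 0, 1, 2, 3, 5, 6, 8, 12, 13}


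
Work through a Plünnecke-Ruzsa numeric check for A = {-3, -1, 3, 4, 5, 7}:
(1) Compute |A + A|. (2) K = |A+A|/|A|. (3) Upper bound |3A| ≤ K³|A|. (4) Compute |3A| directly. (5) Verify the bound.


|A| = 6.
Step 1: Compute A + A by enumerating all 36 pairs.
A + A = {-6, -4, -2, 0, 1, 2, 3, 4, 6, 7, 8, 9, 10, 11, 12, 14}, so |A + A| = 16.
Step 2: Doubling constant K = |A + A|/|A| = 16/6 = 16/6 ≈ 2.6667.
Step 3: Plünnecke-Ruzsa gives |3A| ≤ K³·|A| = (2.6667)³ · 6 ≈ 113.7778.
Step 4: Compute 3A = A + A + A directly by enumerating all triples (a,b,c) ∈ A³; |3A| = 27.
Step 5: Check 27 ≤ 113.7778? Yes ✓.

K = 16/6, Plünnecke-Ruzsa bound K³|A| ≈ 113.7778, |3A| = 27, inequality holds.


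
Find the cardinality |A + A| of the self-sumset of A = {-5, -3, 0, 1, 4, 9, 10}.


A + A = {a + a' : a, a' ∈ A}; |A| = 7.
General bounds: 2|A| - 1 ≤ |A + A| ≤ |A|(|A|+1)/2, i.e. 13 ≤ |A + A| ≤ 28.
Lower bound 2|A|-1 is attained iff A is an arithmetic progression.
Enumerate sums a + a' for a ≤ a' (symmetric, so this suffices):
a = -5: -5+-5=-10, -5+-3=-8, -5+0=-5, -5+1=-4, -5+4=-1, -5+9=4, -5+10=5
a = -3: -3+-3=-6, -3+0=-3, -3+1=-2, -3+4=1, -3+9=6, -3+10=7
a = 0: 0+0=0, 0+1=1, 0+4=4, 0+9=9, 0+10=10
a = 1: 1+1=2, 1+4=5, 1+9=10, 1+10=11
a = 4: 4+4=8, 4+9=13, 4+10=14
a = 9: 9+9=18, 9+10=19
a = 10: 10+10=20
Distinct sums: {-10, -8, -6, -5, -4, -3, -2, -1, 0, 1, 2, 4, 5, 6, 7, 8, 9, 10, 11, 13, 14, 18, 19, 20}
|A + A| = 24

|A + A| = 24


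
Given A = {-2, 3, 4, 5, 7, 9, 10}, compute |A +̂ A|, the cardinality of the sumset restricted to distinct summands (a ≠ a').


Restricted sumset: A +̂ A = {a + a' : a ∈ A, a' ∈ A, a ≠ a'}.
Equivalently, take A + A and drop any sum 2a that is achievable ONLY as a + a for a ∈ A (i.e. sums representable only with equal summands).
Enumerate pairs (a, a') with a < a' (symmetric, so each unordered pair gives one sum; this covers all a ≠ a'):
  -2 + 3 = 1
  -2 + 4 = 2
  -2 + 5 = 3
  -2 + 7 = 5
  -2 + 9 = 7
  -2 + 10 = 8
  3 + 4 = 7
  3 + 5 = 8
  3 + 7 = 10
  3 + 9 = 12
  3 + 10 = 13
  4 + 5 = 9
  4 + 7 = 11
  4 + 9 = 13
  4 + 10 = 14
  5 + 7 = 12
  5 + 9 = 14
  5 + 10 = 15
  7 + 9 = 16
  7 + 10 = 17
  9 + 10 = 19
Collected distinct sums: {1, 2, 3, 5, 7, 8, 9, 10, 11, 12, 13, 14, 15, 16, 17, 19}
|A +̂ A| = 16
(Reference bound: |A +̂ A| ≥ 2|A| - 3 for |A| ≥ 2, with |A| = 7 giving ≥ 11.)

|A +̂ A| = 16


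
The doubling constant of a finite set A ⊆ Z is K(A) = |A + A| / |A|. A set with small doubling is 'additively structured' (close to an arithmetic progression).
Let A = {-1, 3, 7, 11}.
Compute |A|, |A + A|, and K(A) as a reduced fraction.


|A| = 4.
Compute A + A by enumerating all 16 pairs.
A + A = {-2, 2, 6, 10, 14, 18, 22}, so |A + A| = 7.
K = |A + A| / |A| = 7/4 (already in lowest terms) ≈ 1.7500.
Reference: AP of size 4 gives K = 7/4 ≈ 1.7500; a fully generic set of size 4 gives K ≈ 2.5000.

|A| = 4, |A + A| = 7, K = 7/4.


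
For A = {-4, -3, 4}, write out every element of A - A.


A - A = {a - a' : a, a' ∈ A}.
Compute a - a' for each ordered pair (a, a'):
a = -4: -4--4=0, -4--3=-1, -4-4=-8
a = -3: -3--4=1, -3--3=0, -3-4=-7
a = 4: 4--4=8, 4--3=7, 4-4=0
Collecting distinct values (and noting 0 appears from a-a):
A - A = {-8, -7, -1, 0, 1, 7, 8}
|A - A| = 7

A - A = {-8, -7, -1, 0, 1, 7, 8}


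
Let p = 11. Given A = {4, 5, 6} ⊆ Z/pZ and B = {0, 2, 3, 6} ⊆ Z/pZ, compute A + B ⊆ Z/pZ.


Work in Z/11Z: reduce every sum a + b modulo 11.
Enumerate all 12 pairs:
a = 4: 4+0=4, 4+2=6, 4+3=7, 4+6=10
a = 5: 5+0=5, 5+2=7, 5+3=8, 5+6=0
a = 6: 6+0=6, 6+2=8, 6+3=9, 6+6=1
Distinct residues collected: {0, 1, 4, 5, 6, 7, 8, 9, 10}
|A + B| = 9 (out of 11 total residues).

A + B = {0, 1, 4, 5, 6, 7, 8, 9, 10}


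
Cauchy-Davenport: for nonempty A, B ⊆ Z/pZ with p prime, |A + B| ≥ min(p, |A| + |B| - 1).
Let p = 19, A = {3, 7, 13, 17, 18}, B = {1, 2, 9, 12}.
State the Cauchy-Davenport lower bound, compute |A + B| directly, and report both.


Cauchy-Davenport: |A + B| ≥ min(p, |A| + |B| - 1) for A, B nonempty in Z/pZ.
|A| = 5, |B| = 4, p = 19.
CD lower bound = min(19, 5 + 4 - 1) = min(19, 8) = 8.
Compute A + B mod 19 directly:
a = 3: 3+1=4, 3+2=5, 3+9=12, 3+12=15
a = 7: 7+1=8, 7+2=9, 7+9=16, 7+12=0
a = 13: 13+1=14, 13+2=15, 13+9=3, 13+12=6
a = 17: 17+1=18, 17+2=0, 17+9=7, 17+12=10
a = 18: 18+1=0, 18+2=1, 18+9=8, 18+12=11
A + B = {0, 1, 3, 4, 5, 6, 7, 8, 9, 10, 11, 12, 14, 15, 16, 18}, so |A + B| = 16.
Verify: 16 ≥ 8? Yes ✓.

CD lower bound = 8, actual |A + B| = 16.


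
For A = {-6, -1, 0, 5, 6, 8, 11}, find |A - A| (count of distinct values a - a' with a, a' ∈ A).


A - A = {a - a' : a, a' ∈ A}; |A| = 7.
Bounds: 2|A|-1 ≤ |A - A| ≤ |A|² - |A| + 1, i.e. 13 ≤ |A - A| ≤ 43.
Note: 0 ∈ A - A always (from a - a). The set is symmetric: if d ∈ A - A then -d ∈ A - A.
Enumerate nonzero differences d = a - a' with a > a' (then include -d):
Positive differences: {1, 2, 3, 5, 6, 7, 8, 9, 11, 12, 14, 17}
Full difference set: {0} ∪ (positive diffs) ∪ (negative diffs).
|A - A| = 1 + 2·12 = 25 (matches direct enumeration: 25).

|A - A| = 25


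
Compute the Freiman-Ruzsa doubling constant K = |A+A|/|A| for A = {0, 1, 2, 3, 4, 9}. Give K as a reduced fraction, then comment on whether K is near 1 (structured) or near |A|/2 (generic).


|A| = 6.
Compute A + A by enumerating all 36 pairs.
A + A = {0, 1, 2, 3, 4, 5, 6, 7, 8, 9, 10, 11, 12, 13, 18}, so |A + A| = 15.
K = |A + A| / |A| = 15/6 = 5/2 ≈ 2.5000.
Reference: AP of size 6 gives K = 11/6 ≈ 1.8333; a fully generic set of size 6 gives K ≈ 3.5000.

|A| = 6, |A + A| = 15, K = 15/6 = 5/2.


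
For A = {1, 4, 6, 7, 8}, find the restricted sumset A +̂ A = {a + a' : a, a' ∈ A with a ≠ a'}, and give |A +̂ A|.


Restricted sumset: A +̂ A = {a + a' : a ∈ A, a' ∈ A, a ≠ a'}.
Equivalently, take A + A and drop any sum 2a that is achievable ONLY as a + a for a ∈ A (i.e. sums representable only with equal summands).
Enumerate pairs (a, a') with a < a' (symmetric, so each unordered pair gives one sum; this covers all a ≠ a'):
  1 + 4 = 5
  1 + 6 = 7
  1 + 7 = 8
  1 + 8 = 9
  4 + 6 = 10
  4 + 7 = 11
  4 + 8 = 12
  6 + 7 = 13
  6 + 8 = 14
  7 + 8 = 15
Collected distinct sums: {5, 7, 8, 9, 10, 11, 12, 13, 14, 15}
|A +̂ A| = 10
(Reference bound: |A +̂ A| ≥ 2|A| - 3 for |A| ≥ 2, with |A| = 5 giving ≥ 7.)

|A +̂ A| = 10


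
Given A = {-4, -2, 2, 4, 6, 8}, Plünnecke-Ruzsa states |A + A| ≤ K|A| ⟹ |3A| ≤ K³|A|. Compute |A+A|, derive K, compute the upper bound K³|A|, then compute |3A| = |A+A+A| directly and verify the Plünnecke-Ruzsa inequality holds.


|A| = 6.
Step 1: Compute A + A by enumerating all 36 pairs.
A + A = {-8, -6, -4, -2, 0, 2, 4, 6, 8, 10, 12, 14, 16}, so |A + A| = 13.
Step 2: Doubling constant K = |A + A|/|A| = 13/6 = 13/6 ≈ 2.1667.
Step 3: Plünnecke-Ruzsa gives |3A| ≤ K³·|A| = (2.1667)³ · 6 ≈ 61.0278.
Step 4: Compute 3A = A + A + A directly by enumerating all triples (a,b,c) ∈ A³; |3A| = 19.
Step 5: Check 19 ≤ 61.0278? Yes ✓.

K = 13/6, Plünnecke-Ruzsa bound K³|A| ≈ 61.0278, |3A| = 19, inequality holds.


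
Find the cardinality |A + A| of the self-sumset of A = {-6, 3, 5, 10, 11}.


A + A = {a + a' : a, a' ∈ A}; |A| = 5.
General bounds: 2|A| - 1 ≤ |A + A| ≤ |A|(|A|+1)/2, i.e. 9 ≤ |A + A| ≤ 15.
Lower bound 2|A|-1 is attained iff A is an arithmetic progression.
Enumerate sums a + a' for a ≤ a' (symmetric, so this suffices):
a = -6: -6+-6=-12, -6+3=-3, -6+5=-1, -6+10=4, -6+11=5
a = 3: 3+3=6, 3+5=8, 3+10=13, 3+11=14
a = 5: 5+5=10, 5+10=15, 5+11=16
a = 10: 10+10=20, 10+11=21
a = 11: 11+11=22
Distinct sums: {-12, -3, -1, 4, 5, 6, 8, 10, 13, 14, 15, 16, 20, 21, 22}
|A + A| = 15

|A + A| = 15


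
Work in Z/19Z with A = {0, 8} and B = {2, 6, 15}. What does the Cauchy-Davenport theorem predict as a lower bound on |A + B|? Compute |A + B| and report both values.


Cauchy-Davenport: |A + B| ≥ min(p, |A| + |B| - 1) for A, B nonempty in Z/pZ.
|A| = 2, |B| = 3, p = 19.
CD lower bound = min(19, 2 + 3 - 1) = min(19, 4) = 4.
Compute A + B mod 19 directly:
a = 0: 0+2=2, 0+6=6, 0+15=15
a = 8: 8+2=10, 8+6=14, 8+15=4
A + B = {2, 4, 6, 10, 14, 15}, so |A + B| = 6.
Verify: 6 ≥ 4? Yes ✓.

CD lower bound = 4, actual |A + B| = 6.


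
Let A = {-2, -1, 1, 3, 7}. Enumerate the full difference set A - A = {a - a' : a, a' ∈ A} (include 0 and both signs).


A - A = {a - a' : a, a' ∈ A}.
Compute a - a' for each ordered pair (a, a'):
a = -2: -2--2=0, -2--1=-1, -2-1=-3, -2-3=-5, -2-7=-9
a = -1: -1--2=1, -1--1=0, -1-1=-2, -1-3=-4, -1-7=-8
a = 1: 1--2=3, 1--1=2, 1-1=0, 1-3=-2, 1-7=-6
a = 3: 3--2=5, 3--1=4, 3-1=2, 3-3=0, 3-7=-4
a = 7: 7--2=9, 7--1=8, 7-1=6, 7-3=4, 7-7=0
Collecting distinct values (and noting 0 appears from a-a):
A - A = {-9, -8, -6, -5, -4, -3, -2, -1, 0, 1, 2, 3, 4, 5, 6, 8, 9}
|A - A| = 17

A - A = {-9, -8, -6, -5, -4, -3, -2, -1, 0, 1, 2, 3, 4, 5, 6, 8, 9}


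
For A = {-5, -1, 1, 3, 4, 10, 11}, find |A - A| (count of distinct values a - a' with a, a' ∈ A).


A - A = {a - a' : a, a' ∈ A}; |A| = 7.
Bounds: 2|A|-1 ≤ |A - A| ≤ |A|² - |A| + 1, i.e. 13 ≤ |A - A| ≤ 43.
Note: 0 ∈ A - A always (from a - a). The set is symmetric: if d ∈ A - A then -d ∈ A - A.
Enumerate nonzero differences d = a - a' with a > a' (then include -d):
Positive differences: {1, 2, 3, 4, 5, 6, 7, 8, 9, 10, 11, 12, 15, 16}
Full difference set: {0} ∪ (positive diffs) ∪ (negative diffs).
|A - A| = 1 + 2·14 = 29 (matches direct enumeration: 29).

|A - A| = 29


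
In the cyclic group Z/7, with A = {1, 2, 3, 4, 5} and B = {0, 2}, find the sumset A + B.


Work in Z/7Z: reduce every sum a + b modulo 7.
Enumerate all 10 pairs:
a = 1: 1+0=1, 1+2=3
a = 2: 2+0=2, 2+2=4
a = 3: 3+0=3, 3+2=5
a = 4: 4+0=4, 4+2=6
a = 5: 5+0=5, 5+2=0
Distinct residues collected: {0, 1, 2, 3, 4, 5, 6}
|A + B| = 7 (out of 7 total residues).

A + B = {0, 1, 2, 3, 4, 5, 6}


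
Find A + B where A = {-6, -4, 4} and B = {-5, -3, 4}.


A + B = {a + b : a ∈ A, b ∈ B}.
Enumerate all |A|·|B| = 3·3 = 9 pairs (a, b) and collect distinct sums.
a = -6: -6+-5=-11, -6+-3=-9, -6+4=-2
a = -4: -4+-5=-9, -4+-3=-7, -4+4=0
a = 4: 4+-5=-1, 4+-3=1, 4+4=8
Collecting distinct sums: A + B = {-11, -9, -7, -2, -1, 0, 1, 8}
|A + B| = 8

A + B = {-11, -9, -7, -2, -1, 0, 1, 8}


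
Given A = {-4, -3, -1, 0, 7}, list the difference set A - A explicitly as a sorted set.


A - A = {a - a' : a, a' ∈ A}.
Compute a - a' for each ordered pair (a, a'):
a = -4: -4--4=0, -4--3=-1, -4--1=-3, -4-0=-4, -4-7=-11
a = -3: -3--4=1, -3--3=0, -3--1=-2, -3-0=-3, -3-7=-10
a = -1: -1--4=3, -1--3=2, -1--1=0, -1-0=-1, -1-7=-8
a = 0: 0--4=4, 0--3=3, 0--1=1, 0-0=0, 0-7=-7
a = 7: 7--4=11, 7--3=10, 7--1=8, 7-0=7, 7-7=0
Collecting distinct values (and noting 0 appears from a-a):
A - A = {-11, -10, -8, -7, -4, -3, -2, -1, 0, 1, 2, 3, 4, 7, 8, 10, 11}
|A - A| = 17

A - A = {-11, -10, -8, -7, -4, -3, -2, -1, 0, 1, 2, 3, 4, 7, 8, 10, 11}


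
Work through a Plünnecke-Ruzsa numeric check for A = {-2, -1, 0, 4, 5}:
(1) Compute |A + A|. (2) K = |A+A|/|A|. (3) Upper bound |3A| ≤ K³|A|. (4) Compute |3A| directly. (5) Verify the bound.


|A| = 5.
Step 1: Compute A + A by enumerating all 25 pairs.
A + A = {-4, -3, -2, -1, 0, 2, 3, 4, 5, 8, 9, 10}, so |A + A| = 12.
Step 2: Doubling constant K = |A + A|/|A| = 12/5 = 12/5 ≈ 2.4000.
Step 3: Plünnecke-Ruzsa gives |3A| ≤ K³·|A| = (2.4000)³ · 5 ≈ 69.1200.
Step 4: Compute 3A = A + A + A directly by enumerating all triples (a,b,c) ∈ A³; |3A| = 21.
Step 5: Check 21 ≤ 69.1200? Yes ✓.

K = 12/5, Plünnecke-Ruzsa bound K³|A| ≈ 69.1200, |3A| = 21, inequality holds.


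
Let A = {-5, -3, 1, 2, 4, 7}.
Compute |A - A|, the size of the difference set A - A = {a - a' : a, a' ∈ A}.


A - A = {a - a' : a, a' ∈ A}; |A| = 6.
Bounds: 2|A|-1 ≤ |A - A| ≤ |A|² - |A| + 1, i.e. 11 ≤ |A - A| ≤ 31.
Note: 0 ∈ A - A always (from a - a). The set is symmetric: if d ∈ A - A then -d ∈ A - A.
Enumerate nonzero differences d = a - a' with a > a' (then include -d):
Positive differences: {1, 2, 3, 4, 5, 6, 7, 9, 10, 12}
Full difference set: {0} ∪ (positive diffs) ∪ (negative diffs).
|A - A| = 1 + 2·10 = 21 (matches direct enumeration: 21).

|A - A| = 21


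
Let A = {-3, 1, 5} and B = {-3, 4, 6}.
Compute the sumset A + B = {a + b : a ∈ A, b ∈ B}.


A + B = {a + b : a ∈ A, b ∈ B}.
Enumerate all |A|·|B| = 3·3 = 9 pairs (a, b) and collect distinct sums.
a = -3: -3+-3=-6, -3+4=1, -3+6=3
a = 1: 1+-3=-2, 1+4=5, 1+6=7
a = 5: 5+-3=2, 5+4=9, 5+6=11
Collecting distinct sums: A + B = {-6, -2, 1, 2, 3, 5, 7, 9, 11}
|A + B| = 9

A + B = {-6, -2, 1, 2, 3, 5, 7, 9, 11}


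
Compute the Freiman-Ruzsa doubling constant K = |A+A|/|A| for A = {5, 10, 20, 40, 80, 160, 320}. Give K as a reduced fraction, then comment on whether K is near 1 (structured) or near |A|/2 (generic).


|A| = 7.
Compute A + A by enumerating all 49 pairs.
A + A = {10, 15, 20, 25, 30, 40, 45, 50, 60, 80, 85, 90, 100, 120, 160, 165, 170, 180, 200, 240, 320, 325, 330, 340, 360, 400, 480, 640}, so |A + A| = 28.
K = |A + A| / |A| = 28/7 = 4/1 ≈ 4.0000.
Reference: AP of size 7 gives K = 13/7 ≈ 1.8571; a fully generic set of size 7 gives K ≈ 4.0000.

|A| = 7, |A + A| = 28, K = 28/7 = 4/1.


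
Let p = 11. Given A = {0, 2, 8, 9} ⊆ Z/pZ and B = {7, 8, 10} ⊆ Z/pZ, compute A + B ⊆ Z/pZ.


Work in Z/11Z: reduce every sum a + b modulo 11.
Enumerate all 12 pairs:
a = 0: 0+7=7, 0+8=8, 0+10=10
a = 2: 2+7=9, 2+8=10, 2+10=1
a = 8: 8+7=4, 8+8=5, 8+10=7
a = 9: 9+7=5, 9+8=6, 9+10=8
Distinct residues collected: {1, 4, 5, 6, 7, 8, 9, 10}
|A + B| = 8 (out of 11 total residues).

A + B = {1, 4, 5, 6, 7, 8, 9, 10}


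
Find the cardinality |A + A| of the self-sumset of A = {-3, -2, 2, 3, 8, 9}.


A + A = {a + a' : a, a' ∈ A}; |A| = 6.
General bounds: 2|A| - 1 ≤ |A + A| ≤ |A|(|A|+1)/2, i.e. 11 ≤ |A + A| ≤ 21.
Lower bound 2|A|-1 is attained iff A is an arithmetic progression.
Enumerate sums a + a' for a ≤ a' (symmetric, so this suffices):
a = -3: -3+-3=-6, -3+-2=-5, -3+2=-1, -3+3=0, -3+8=5, -3+9=6
a = -2: -2+-2=-4, -2+2=0, -2+3=1, -2+8=6, -2+9=7
a = 2: 2+2=4, 2+3=5, 2+8=10, 2+9=11
a = 3: 3+3=6, 3+8=11, 3+9=12
a = 8: 8+8=16, 8+9=17
a = 9: 9+9=18
Distinct sums: {-6, -5, -4, -1, 0, 1, 4, 5, 6, 7, 10, 11, 12, 16, 17, 18}
|A + A| = 16

|A + A| = 16


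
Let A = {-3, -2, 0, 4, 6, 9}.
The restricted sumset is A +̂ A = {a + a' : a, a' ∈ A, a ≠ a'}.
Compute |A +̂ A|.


Restricted sumset: A +̂ A = {a + a' : a ∈ A, a' ∈ A, a ≠ a'}.
Equivalently, take A + A and drop any sum 2a that is achievable ONLY as a + a for a ∈ A (i.e. sums representable only with equal summands).
Enumerate pairs (a, a') with a < a' (symmetric, so each unordered pair gives one sum; this covers all a ≠ a'):
  -3 + -2 = -5
  -3 + 0 = -3
  -3 + 4 = 1
  -3 + 6 = 3
  -3 + 9 = 6
  -2 + 0 = -2
  -2 + 4 = 2
  -2 + 6 = 4
  -2 + 9 = 7
  0 + 4 = 4
  0 + 6 = 6
  0 + 9 = 9
  4 + 6 = 10
  4 + 9 = 13
  6 + 9 = 15
Collected distinct sums: {-5, -3, -2, 1, 2, 3, 4, 6, 7, 9, 10, 13, 15}
|A +̂ A| = 13
(Reference bound: |A +̂ A| ≥ 2|A| - 3 for |A| ≥ 2, with |A| = 6 giving ≥ 9.)

|A +̂ A| = 13


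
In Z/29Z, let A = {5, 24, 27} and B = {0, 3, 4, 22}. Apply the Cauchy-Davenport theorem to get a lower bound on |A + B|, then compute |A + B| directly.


Cauchy-Davenport: |A + B| ≥ min(p, |A| + |B| - 1) for A, B nonempty in Z/pZ.
|A| = 3, |B| = 4, p = 29.
CD lower bound = min(29, 3 + 4 - 1) = min(29, 6) = 6.
Compute A + B mod 29 directly:
a = 5: 5+0=5, 5+3=8, 5+4=9, 5+22=27
a = 24: 24+0=24, 24+3=27, 24+4=28, 24+22=17
a = 27: 27+0=27, 27+3=1, 27+4=2, 27+22=20
A + B = {1, 2, 5, 8, 9, 17, 20, 24, 27, 28}, so |A + B| = 10.
Verify: 10 ≥ 6? Yes ✓.

CD lower bound = 6, actual |A + B| = 10.


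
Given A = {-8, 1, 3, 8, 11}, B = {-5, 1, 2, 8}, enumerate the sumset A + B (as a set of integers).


A + B = {a + b : a ∈ A, b ∈ B}.
Enumerate all |A|·|B| = 5·4 = 20 pairs (a, b) and collect distinct sums.
a = -8: -8+-5=-13, -8+1=-7, -8+2=-6, -8+8=0
a = 1: 1+-5=-4, 1+1=2, 1+2=3, 1+8=9
a = 3: 3+-5=-2, 3+1=4, 3+2=5, 3+8=11
a = 8: 8+-5=3, 8+1=9, 8+2=10, 8+8=16
a = 11: 11+-5=6, 11+1=12, 11+2=13, 11+8=19
Collecting distinct sums: A + B = {-13, -7, -6, -4, -2, 0, 2, 3, 4, 5, 6, 9, 10, 11, 12, 13, 16, 19}
|A + B| = 18

A + B = {-13, -7, -6, -4, -2, 0, 2, 3, 4, 5, 6, 9, 10, 11, 12, 13, 16, 19}


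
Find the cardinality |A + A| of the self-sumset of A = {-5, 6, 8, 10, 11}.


A + A = {a + a' : a, a' ∈ A}; |A| = 5.
General bounds: 2|A| - 1 ≤ |A + A| ≤ |A|(|A|+1)/2, i.e. 9 ≤ |A + A| ≤ 15.
Lower bound 2|A|-1 is attained iff A is an arithmetic progression.
Enumerate sums a + a' for a ≤ a' (symmetric, so this suffices):
a = -5: -5+-5=-10, -5+6=1, -5+8=3, -5+10=5, -5+11=6
a = 6: 6+6=12, 6+8=14, 6+10=16, 6+11=17
a = 8: 8+8=16, 8+10=18, 8+11=19
a = 10: 10+10=20, 10+11=21
a = 11: 11+11=22
Distinct sums: {-10, 1, 3, 5, 6, 12, 14, 16, 17, 18, 19, 20, 21, 22}
|A + A| = 14

|A + A| = 14


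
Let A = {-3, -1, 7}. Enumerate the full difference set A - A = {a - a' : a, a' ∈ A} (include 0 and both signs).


A - A = {a - a' : a, a' ∈ A}.
Compute a - a' for each ordered pair (a, a'):
a = -3: -3--3=0, -3--1=-2, -3-7=-10
a = -1: -1--3=2, -1--1=0, -1-7=-8
a = 7: 7--3=10, 7--1=8, 7-7=0
Collecting distinct values (and noting 0 appears from a-a):
A - A = {-10, -8, -2, 0, 2, 8, 10}
|A - A| = 7

A - A = {-10, -8, -2, 0, 2, 8, 10}


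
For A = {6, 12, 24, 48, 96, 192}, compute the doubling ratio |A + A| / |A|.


|A| = 6.
Compute A + A by enumerating all 36 pairs.
A + A = {12, 18, 24, 30, 36, 48, 54, 60, 72, 96, 102, 108, 120, 144, 192, 198, 204, 216, 240, 288, 384}, so |A + A| = 21.
K = |A + A| / |A| = 21/6 = 7/2 ≈ 3.5000.
Reference: AP of size 6 gives K = 11/6 ≈ 1.8333; a fully generic set of size 6 gives K ≈ 3.5000.

|A| = 6, |A + A| = 21, K = 21/6 = 7/2.


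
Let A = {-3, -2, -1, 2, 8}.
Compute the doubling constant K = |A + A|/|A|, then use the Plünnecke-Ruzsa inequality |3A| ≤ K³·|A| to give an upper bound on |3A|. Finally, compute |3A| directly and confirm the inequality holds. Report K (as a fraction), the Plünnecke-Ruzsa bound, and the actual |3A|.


|A| = 5.
Step 1: Compute A + A by enumerating all 25 pairs.
A + A = {-6, -5, -4, -3, -2, -1, 0, 1, 4, 5, 6, 7, 10, 16}, so |A + A| = 14.
Step 2: Doubling constant K = |A + A|/|A| = 14/5 = 14/5 ≈ 2.8000.
Step 3: Plünnecke-Ruzsa gives |3A| ≤ K³·|A| = (2.8000)³ · 5 ≈ 109.7600.
Step 4: Compute 3A = A + A + A directly by enumerating all triples (a,b,c) ∈ A³; |3A| = 25.
Step 5: Check 25 ≤ 109.7600? Yes ✓.

K = 14/5, Plünnecke-Ruzsa bound K³|A| ≈ 109.7600, |3A| = 25, inequality holds.


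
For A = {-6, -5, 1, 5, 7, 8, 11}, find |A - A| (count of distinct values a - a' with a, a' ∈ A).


A - A = {a - a' : a, a' ∈ A}; |A| = 7.
Bounds: 2|A|-1 ≤ |A - A| ≤ |A|² - |A| + 1, i.e. 13 ≤ |A - A| ≤ 43.
Note: 0 ∈ A - A always (from a - a). The set is symmetric: if d ∈ A - A then -d ∈ A - A.
Enumerate nonzero differences d = a - a' with a > a' (then include -d):
Positive differences: {1, 2, 3, 4, 6, 7, 10, 11, 12, 13, 14, 16, 17}
Full difference set: {0} ∪ (positive diffs) ∪ (negative diffs).
|A - A| = 1 + 2·13 = 27 (matches direct enumeration: 27).

|A - A| = 27


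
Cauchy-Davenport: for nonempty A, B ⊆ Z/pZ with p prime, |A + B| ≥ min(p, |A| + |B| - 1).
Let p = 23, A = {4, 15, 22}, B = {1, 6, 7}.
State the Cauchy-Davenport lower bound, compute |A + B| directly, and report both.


Cauchy-Davenport: |A + B| ≥ min(p, |A| + |B| - 1) for A, B nonempty in Z/pZ.
|A| = 3, |B| = 3, p = 23.
CD lower bound = min(23, 3 + 3 - 1) = min(23, 5) = 5.
Compute A + B mod 23 directly:
a = 4: 4+1=5, 4+6=10, 4+7=11
a = 15: 15+1=16, 15+6=21, 15+7=22
a = 22: 22+1=0, 22+6=5, 22+7=6
A + B = {0, 5, 6, 10, 11, 16, 21, 22}, so |A + B| = 8.
Verify: 8 ≥ 5? Yes ✓.

CD lower bound = 5, actual |A + B| = 8.


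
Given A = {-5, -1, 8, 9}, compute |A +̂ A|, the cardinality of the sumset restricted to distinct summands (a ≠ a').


Restricted sumset: A +̂ A = {a + a' : a ∈ A, a' ∈ A, a ≠ a'}.
Equivalently, take A + A and drop any sum 2a that is achievable ONLY as a + a for a ∈ A (i.e. sums representable only with equal summands).
Enumerate pairs (a, a') with a < a' (symmetric, so each unordered pair gives one sum; this covers all a ≠ a'):
  -5 + -1 = -6
  -5 + 8 = 3
  -5 + 9 = 4
  -1 + 8 = 7
  -1 + 9 = 8
  8 + 9 = 17
Collected distinct sums: {-6, 3, 4, 7, 8, 17}
|A +̂ A| = 6
(Reference bound: |A +̂ A| ≥ 2|A| - 3 for |A| ≥ 2, with |A| = 4 giving ≥ 5.)

|A +̂ A| = 6


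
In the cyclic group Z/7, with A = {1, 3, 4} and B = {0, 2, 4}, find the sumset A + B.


Work in Z/7Z: reduce every sum a + b modulo 7.
Enumerate all 9 pairs:
a = 1: 1+0=1, 1+2=3, 1+4=5
a = 3: 3+0=3, 3+2=5, 3+4=0
a = 4: 4+0=4, 4+2=6, 4+4=1
Distinct residues collected: {0, 1, 3, 4, 5, 6}
|A + B| = 6 (out of 7 total residues).

A + B = {0, 1, 3, 4, 5, 6}


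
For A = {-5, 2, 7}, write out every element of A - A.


A - A = {a - a' : a, a' ∈ A}.
Compute a - a' for each ordered pair (a, a'):
a = -5: -5--5=0, -5-2=-7, -5-7=-12
a = 2: 2--5=7, 2-2=0, 2-7=-5
a = 7: 7--5=12, 7-2=5, 7-7=0
Collecting distinct values (and noting 0 appears from a-a):
A - A = {-12, -7, -5, 0, 5, 7, 12}
|A - A| = 7

A - A = {-12, -7, -5, 0, 5, 7, 12}


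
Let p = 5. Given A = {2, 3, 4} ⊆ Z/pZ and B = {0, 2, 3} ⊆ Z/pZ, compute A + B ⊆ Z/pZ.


Work in Z/5Z: reduce every sum a + b modulo 5.
Enumerate all 9 pairs:
a = 2: 2+0=2, 2+2=4, 2+3=0
a = 3: 3+0=3, 3+2=0, 3+3=1
a = 4: 4+0=4, 4+2=1, 4+3=2
Distinct residues collected: {0, 1, 2, 3, 4}
|A + B| = 5 (out of 5 total residues).

A + B = {0, 1, 2, 3, 4}


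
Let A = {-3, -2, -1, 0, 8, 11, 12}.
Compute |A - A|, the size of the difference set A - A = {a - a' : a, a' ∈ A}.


A - A = {a - a' : a, a' ∈ A}; |A| = 7.
Bounds: 2|A|-1 ≤ |A - A| ≤ |A|² - |A| + 1, i.e. 13 ≤ |A - A| ≤ 43.
Note: 0 ∈ A - A always (from a - a). The set is symmetric: if d ∈ A - A then -d ∈ A - A.
Enumerate nonzero differences d = a - a' with a > a' (then include -d):
Positive differences: {1, 2, 3, 4, 8, 9, 10, 11, 12, 13, 14, 15}
Full difference set: {0} ∪ (positive diffs) ∪ (negative diffs).
|A - A| = 1 + 2·12 = 25 (matches direct enumeration: 25).

|A - A| = 25


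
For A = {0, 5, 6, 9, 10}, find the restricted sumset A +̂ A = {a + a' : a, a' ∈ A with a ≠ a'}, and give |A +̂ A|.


Restricted sumset: A +̂ A = {a + a' : a ∈ A, a' ∈ A, a ≠ a'}.
Equivalently, take A + A and drop any sum 2a that is achievable ONLY as a + a for a ∈ A (i.e. sums representable only with equal summands).
Enumerate pairs (a, a') with a < a' (symmetric, so each unordered pair gives one sum; this covers all a ≠ a'):
  0 + 5 = 5
  0 + 6 = 6
  0 + 9 = 9
  0 + 10 = 10
  5 + 6 = 11
  5 + 9 = 14
  5 + 10 = 15
  6 + 9 = 15
  6 + 10 = 16
  9 + 10 = 19
Collected distinct sums: {5, 6, 9, 10, 11, 14, 15, 16, 19}
|A +̂ A| = 9
(Reference bound: |A +̂ A| ≥ 2|A| - 3 for |A| ≥ 2, with |A| = 5 giving ≥ 7.)

|A +̂ A| = 9


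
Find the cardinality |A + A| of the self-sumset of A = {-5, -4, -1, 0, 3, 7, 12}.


A + A = {a + a' : a, a' ∈ A}; |A| = 7.
General bounds: 2|A| - 1 ≤ |A + A| ≤ |A|(|A|+1)/2, i.e. 13 ≤ |A + A| ≤ 28.
Lower bound 2|A|-1 is attained iff A is an arithmetic progression.
Enumerate sums a + a' for a ≤ a' (symmetric, so this suffices):
a = -5: -5+-5=-10, -5+-4=-9, -5+-1=-6, -5+0=-5, -5+3=-2, -5+7=2, -5+12=7
a = -4: -4+-4=-8, -4+-1=-5, -4+0=-4, -4+3=-1, -4+7=3, -4+12=8
a = -1: -1+-1=-2, -1+0=-1, -1+3=2, -1+7=6, -1+12=11
a = 0: 0+0=0, 0+3=3, 0+7=7, 0+12=12
a = 3: 3+3=6, 3+7=10, 3+12=15
a = 7: 7+7=14, 7+12=19
a = 12: 12+12=24
Distinct sums: {-10, -9, -8, -6, -5, -4, -2, -1, 0, 2, 3, 6, 7, 8, 10, 11, 12, 14, 15, 19, 24}
|A + A| = 21

|A + A| = 21


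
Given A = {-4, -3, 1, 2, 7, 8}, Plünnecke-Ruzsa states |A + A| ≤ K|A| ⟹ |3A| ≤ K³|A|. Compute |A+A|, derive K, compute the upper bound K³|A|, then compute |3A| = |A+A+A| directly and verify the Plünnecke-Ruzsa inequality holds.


|A| = 6.
Step 1: Compute A + A by enumerating all 36 pairs.
A + A = {-8, -7, -6, -3, -2, -1, 2, 3, 4, 5, 8, 9, 10, 14, 15, 16}, so |A + A| = 16.
Step 2: Doubling constant K = |A + A|/|A| = 16/6 = 16/6 ≈ 2.6667.
Step 3: Plünnecke-Ruzsa gives |3A| ≤ K³·|A| = (2.6667)³ · 6 ≈ 113.7778.
Step 4: Compute 3A = A + A + A directly by enumerating all triples (a,b,c) ∈ A³; |3A| = 31.
Step 5: Check 31 ≤ 113.7778? Yes ✓.

K = 16/6, Plünnecke-Ruzsa bound K³|A| ≈ 113.7778, |3A| = 31, inequality holds.


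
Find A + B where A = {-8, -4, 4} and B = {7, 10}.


A + B = {a + b : a ∈ A, b ∈ B}.
Enumerate all |A|·|B| = 3·2 = 6 pairs (a, b) and collect distinct sums.
a = -8: -8+7=-1, -8+10=2
a = -4: -4+7=3, -4+10=6
a = 4: 4+7=11, 4+10=14
Collecting distinct sums: A + B = {-1, 2, 3, 6, 11, 14}
|A + B| = 6

A + B = {-1, 2, 3, 6, 11, 14}


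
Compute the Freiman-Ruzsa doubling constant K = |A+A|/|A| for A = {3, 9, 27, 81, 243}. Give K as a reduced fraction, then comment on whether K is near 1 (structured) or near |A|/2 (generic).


|A| = 5.
Compute A + A by enumerating all 25 pairs.
A + A = {6, 12, 18, 30, 36, 54, 84, 90, 108, 162, 246, 252, 270, 324, 486}, so |A + A| = 15.
K = |A + A| / |A| = 15/5 = 3/1 ≈ 3.0000.
Reference: AP of size 5 gives K = 9/5 ≈ 1.8000; a fully generic set of size 5 gives K ≈ 3.0000.

|A| = 5, |A + A| = 15, K = 15/5 = 3/1.


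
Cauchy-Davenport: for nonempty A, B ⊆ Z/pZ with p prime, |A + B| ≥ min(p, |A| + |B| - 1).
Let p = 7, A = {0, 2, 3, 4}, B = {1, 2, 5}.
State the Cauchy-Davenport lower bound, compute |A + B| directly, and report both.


Cauchy-Davenport: |A + B| ≥ min(p, |A| + |B| - 1) for A, B nonempty in Z/pZ.
|A| = 4, |B| = 3, p = 7.
CD lower bound = min(7, 4 + 3 - 1) = min(7, 6) = 6.
Compute A + B mod 7 directly:
a = 0: 0+1=1, 0+2=2, 0+5=5
a = 2: 2+1=3, 2+2=4, 2+5=0
a = 3: 3+1=4, 3+2=5, 3+5=1
a = 4: 4+1=5, 4+2=6, 4+5=2
A + B = {0, 1, 2, 3, 4, 5, 6}, so |A + B| = 7.
Verify: 7 ≥ 6? Yes ✓.

CD lower bound = 6, actual |A + B| = 7.


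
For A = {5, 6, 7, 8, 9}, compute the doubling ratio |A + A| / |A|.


|A| = 5.
Compute A + A by enumerating all 25 pairs.
A + A = {10, 11, 12, 13, 14, 15, 16, 17, 18}, so |A + A| = 9.
K = |A + A| / |A| = 9/5 (already in lowest terms) ≈ 1.8000.
Reference: AP of size 5 gives K = 9/5 ≈ 1.8000; a fully generic set of size 5 gives K ≈ 3.0000.

|A| = 5, |A + A| = 9, K = 9/5.


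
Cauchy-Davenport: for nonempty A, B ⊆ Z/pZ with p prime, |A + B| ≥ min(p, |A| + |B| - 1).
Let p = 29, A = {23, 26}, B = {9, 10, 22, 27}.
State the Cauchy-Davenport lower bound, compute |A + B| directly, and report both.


Cauchy-Davenport: |A + B| ≥ min(p, |A| + |B| - 1) for A, B nonempty in Z/pZ.
|A| = 2, |B| = 4, p = 29.
CD lower bound = min(29, 2 + 4 - 1) = min(29, 5) = 5.
Compute A + B mod 29 directly:
a = 23: 23+9=3, 23+10=4, 23+22=16, 23+27=21
a = 26: 26+9=6, 26+10=7, 26+22=19, 26+27=24
A + B = {3, 4, 6, 7, 16, 19, 21, 24}, so |A + B| = 8.
Verify: 8 ≥ 5? Yes ✓.

CD lower bound = 5, actual |A + B| = 8.


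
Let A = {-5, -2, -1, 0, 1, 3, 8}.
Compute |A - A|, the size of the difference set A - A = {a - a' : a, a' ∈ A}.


A - A = {a - a' : a, a' ∈ A}; |A| = 7.
Bounds: 2|A|-1 ≤ |A - A| ≤ |A|² - |A| + 1, i.e. 13 ≤ |A - A| ≤ 43.
Note: 0 ∈ A - A always (from a - a). The set is symmetric: if d ∈ A - A then -d ∈ A - A.
Enumerate nonzero differences d = a - a' with a > a' (then include -d):
Positive differences: {1, 2, 3, 4, 5, 6, 7, 8, 9, 10, 13}
Full difference set: {0} ∪ (positive diffs) ∪ (negative diffs).
|A - A| = 1 + 2·11 = 23 (matches direct enumeration: 23).

|A - A| = 23


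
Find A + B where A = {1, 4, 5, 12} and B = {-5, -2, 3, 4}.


A + B = {a + b : a ∈ A, b ∈ B}.
Enumerate all |A|·|B| = 4·4 = 16 pairs (a, b) and collect distinct sums.
a = 1: 1+-5=-4, 1+-2=-1, 1+3=4, 1+4=5
a = 4: 4+-5=-1, 4+-2=2, 4+3=7, 4+4=8
a = 5: 5+-5=0, 5+-2=3, 5+3=8, 5+4=9
a = 12: 12+-5=7, 12+-2=10, 12+3=15, 12+4=16
Collecting distinct sums: A + B = {-4, -1, 0, 2, 3, 4, 5, 7, 8, 9, 10, 15, 16}
|A + B| = 13

A + B = {-4, -1, 0, 2, 3, 4, 5, 7, 8, 9, 10, 15, 16}


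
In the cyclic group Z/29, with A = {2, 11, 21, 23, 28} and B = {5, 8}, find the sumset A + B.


Work in Z/29Z: reduce every sum a + b modulo 29.
Enumerate all 10 pairs:
a = 2: 2+5=7, 2+8=10
a = 11: 11+5=16, 11+8=19
a = 21: 21+5=26, 21+8=0
a = 23: 23+5=28, 23+8=2
a = 28: 28+5=4, 28+8=7
Distinct residues collected: {0, 2, 4, 7, 10, 16, 19, 26, 28}
|A + B| = 9 (out of 29 total residues).

A + B = {0, 2, 4, 7, 10, 16, 19, 26, 28}


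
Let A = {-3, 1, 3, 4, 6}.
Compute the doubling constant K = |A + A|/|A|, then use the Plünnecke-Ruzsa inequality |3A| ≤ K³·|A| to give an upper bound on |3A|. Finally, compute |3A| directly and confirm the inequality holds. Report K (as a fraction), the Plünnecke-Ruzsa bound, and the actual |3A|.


|A| = 5.
Step 1: Compute A + A by enumerating all 25 pairs.
A + A = {-6, -2, 0, 1, 2, 3, 4, 5, 6, 7, 8, 9, 10, 12}, so |A + A| = 14.
Step 2: Doubling constant K = |A + A|/|A| = 14/5 = 14/5 ≈ 2.8000.
Step 3: Plünnecke-Ruzsa gives |3A| ≤ K³·|A| = (2.8000)³ · 5 ≈ 109.7600.
Step 4: Compute 3A = A + A + A directly by enumerating all triples (a,b,c) ∈ A³; |3A| = 23.
Step 5: Check 23 ≤ 109.7600? Yes ✓.

K = 14/5, Plünnecke-Ruzsa bound K³|A| ≈ 109.7600, |3A| = 23, inequality holds.


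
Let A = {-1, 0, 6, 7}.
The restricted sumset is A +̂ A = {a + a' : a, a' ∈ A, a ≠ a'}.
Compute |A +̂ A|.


Restricted sumset: A +̂ A = {a + a' : a ∈ A, a' ∈ A, a ≠ a'}.
Equivalently, take A + A and drop any sum 2a that is achievable ONLY as a + a for a ∈ A (i.e. sums representable only with equal summands).
Enumerate pairs (a, a') with a < a' (symmetric, so each unordered pair gives one sum; this covers all a ≠ a'):
  -1 + 0 = -1
  -1 + 6 = 5
  -1 + 7 = 6
  0 + 6 = 6
  0 + 7 = 7
  6 + 7 = 13
Collected distinct sums: {-1, 5, 6, 7, 13}
|A +̂ A| = 5
(Reference bound: |A +̂ A| ≥ 2|A| - 3 for |A| ≥ 2, with |A| = 4 giving ≥ 5.)

|A +̂ A| = 5


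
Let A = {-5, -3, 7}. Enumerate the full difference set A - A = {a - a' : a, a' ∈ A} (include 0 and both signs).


A - A = {a - a' : a, a' ∈ A}.
Compute a - a' for each ordered pair (a, a'):
a = -5: -5--5=0, -5--3=-2, -5-7=-12
a = -3: -3--5=2, -3--3=0, -3-7=-10
a = 7: 7--5=12, 7--3=10, 7-7=0
Collecting distinct values (and noting 0 appears from a-a):
A - A = {-12, -10, -2, 0, 2, 10, 12}
|A - A| = 7

A - A = {-12, -10, -2, 0, 2, 10, 12}


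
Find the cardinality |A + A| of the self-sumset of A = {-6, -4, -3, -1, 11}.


A + A = {a + a' : a, a' ∈ A}; |A| = 5.
General bounds: 2|A| - 1 ≤ |A + A| ≤ |A|(|A|+1)/2, i.e. 9 ≤ |A + A| ≤ 15.
Lower bound 2|A|-1 is attained iff A is an arithmetic progression.
Enumerate sums a + a' for a ≤ a' (symmetric, so this suffices):
a = -6: -6+-6=-12, -6+-4=-10, -6+-3=-9, -6+-1=-7, -6+11=5
a = -4: -4+-4=-8, -4+-3=-7, -4+-1=-5, -4+11=7
a = -3: -3+-3=-6, -3+-1=-4, -3+11=8
a = -1: -1+-1=-2, -1+11=10
a = 11: 11+11=22
Distinct sums: {-12, -10, -9, -8, -7, -6, -5, -4, -2, 5, 7, 8, 10, 22}
|A + A| = 14

|A + A| = 14


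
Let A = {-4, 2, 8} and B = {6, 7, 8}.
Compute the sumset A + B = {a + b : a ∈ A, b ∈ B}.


A + B = {a + b : a ∈ A, b ∈ B}.
Enumerate all |A|·|B| = 3·3 = 9 pairs (a, b) and collect distinct sums.
a = -4: -4+6=2, -4+7=3, -4+8=4
a = 2: 2+6=8, 2+7=9, 2+8=10
a = 8: 8+6=14, 8+7=15, 8+8=16
Collecting distinct sums: A + B = {2, 3, 4, 8, 9, 10, 14, 15, 16}
|A + B| = 9

A + B = {2, 3, 4, 8, 9, 10, 14, 15, 16}


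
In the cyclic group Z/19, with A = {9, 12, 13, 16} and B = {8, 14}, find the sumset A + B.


Work in Z/19Z: reduce every sum a + b modulo 19.
Enumerate all 8 pairs:
a = 9: 9+8=17, 9+14=4
a = 12: 12+8=1, 12+14=7
a = 13: 13+8=2, 13+14=8
a = 16: 16+8=5, 16+14=11
Distinct residues collected: {1, 2, 4, 5, 7, 8, 11, 17}
|A + B| = 8 (out of 19 total residues).

A + B = {1, 2, 4, 5, 7, 8, 11, 17}


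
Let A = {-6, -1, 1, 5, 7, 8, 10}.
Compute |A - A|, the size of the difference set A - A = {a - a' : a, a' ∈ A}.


A - A = {a - a' : a, a' ∈ A}; |A| = 7.
Bounds: 2|A|-1 ≤ |A - A| ≤ |A|² - |A| + 1, i.e. 13 ≤ |A - A| ≤ 43.
Note: 0 ∈ A - A always (from a - a). The set is symmetric: if d ∈ A - A then -d ∈ A - A.
Enumerate nonzero differences d = a - a' with a > a' (then include -d):
Positive differences: {1, 2, 3, 4, 5, 6, 7, 8, 9, 11, 13, 14, 16}
Full difference set: {0} ∪ (positive diffs) ∪ (negative diffs).
|A - A| = 1 + 2·13 = 27 (matches direct enumeration: 27).

|A - A| = 27


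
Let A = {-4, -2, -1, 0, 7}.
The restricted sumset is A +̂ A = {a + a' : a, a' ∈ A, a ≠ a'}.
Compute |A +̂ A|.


Restricted sumset: A +̂ A = {a + a' : a ∈ A, a' ∈ A, a ≠ a'}.
Equivalently, take A + A and drop any sum 2a that is achievable ONLY as a + a for a ∈ A (i.e. sums representable only with equal summands).
Enumerate pairs (a, a') with a < a' (symmetric, so each unordered pair gives one sum; this covers all a ≠ a'):
  -4 + -2 = -6
  -4 + -1 = -5
  -4 + 0 = -4
  -4 + 7 = 3
  -2 + -1 = -3
  -2 + 0 = -2
  -2 + 7 = 5
  -1 + 0 = -1
  -1 + 7 = 6
  0 + 7 = 7
Collected distinct sums: {-6, -5, -4, -3, -2, -1, 3, 5, 6, 7}
|A +̂ A| = 10
(Reference bound: |A +̂ A| ≥ 2|A| - 3 for |A| ≥ 2, with |A| = 5 giving ≥ 7.)

|A +̂ A| = 10


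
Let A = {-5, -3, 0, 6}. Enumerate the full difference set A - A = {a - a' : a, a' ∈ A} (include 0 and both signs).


A - A = {a - a' : a, a' ∈ A}.
Compute a - a' for each ordered pair (a, a'):
a = -5: -5--5=0, -5--3=-2, -5-0=-5, -5-6=-11
a = -3: -3--5=2, -3--3=0, -3-0=-3, -3-6=-9
a = 0: 0--5=5, 0--3=3, 0-0=0, 0-6=-6
a = 6: 6--5=11, 6--3=9, 6-0=6, 6-6=0
Collecting distinct values (and noting 0 appears from a-a):
A - A = {-11, -9, -6, -5, -3, -2, 0, 2, 3, 5, 6, 9, 11}
|A - A| = 13

A - A = {-11, -9, -6, -5, -3, -2, 0, 2, 3, 5, 6, 9, 11}


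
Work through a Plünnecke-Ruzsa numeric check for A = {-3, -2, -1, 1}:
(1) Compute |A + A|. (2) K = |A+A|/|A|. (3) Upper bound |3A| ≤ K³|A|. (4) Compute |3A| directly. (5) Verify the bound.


|A| = 4.
Step 1: Compute A + A by enumerating all 16 pairs.
A + A = {-6, -5, -4, -3, -2, -1, 0, 2}, so |A + A| = 8.
Step 2: Doubling constant K = |A + A|/|A| = 8/4 = 8/4 ≈ 2.0000.
Step 3: Plünnecke-Ruzsa gives |3A| ≤ K³·|A| = (2.0000)³ · 4 ≈ 32.0000.
Step 4: Compute 3A = A + A + A directly by enumerating all triples (a,b,c) ∈ A³; |3A| = 12.
Step 5: Check 12 ≤ 32.0000? Yes ✓.

K = 8/4, Plünnecke-Ruzsa bound K³|A| ≈ 32.0000, |3A| = 12, inequality holds.


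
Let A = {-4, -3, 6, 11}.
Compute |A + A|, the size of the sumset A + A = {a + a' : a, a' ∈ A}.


A + A = {a + a' : a, a' ∈ A}; |A| = 4.
General bounds: 2|A| - 1 ≤ |A + A| ≤ |A|(|A|+1)/2, i.e. 7 ≤ |A + A| ≤ 10.
Lower bound 2|A|-1 is attained iff A is an arithmetic progression.
Enumerate sums a + a' for a ≤ a' (symmetric, so this suffices):
a = -4: -4+-4=-8, -4+-3=-7, -4+6=2, -4+11=7
a = -3: -3+-3=-6, -3+6=3, -3+11=8
a = 6: 6+6=12, 6+11=17
a = 11: 11+11=22
Distinct sums: {-8, -7, -6, 2, 3, 7, 8, 12, 17, 22}
|A + A| = 10

|A + A| = 10


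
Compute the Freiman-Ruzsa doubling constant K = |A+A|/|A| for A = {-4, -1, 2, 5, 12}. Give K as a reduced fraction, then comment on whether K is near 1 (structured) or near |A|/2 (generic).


|A| = 5.
Compute A + A by enumerating all 25 pairs.
A + A = {-8, -5, -2, 1, 4, 7, 8, 10, 11, 14, 17, 24}, so |A + A| = 12.
K = |A + A| / |A| = 12/5 (already in lowest terms) ≈ 2.4000.
Reference: AP of size 5 gives K = 9/5 ≈ 1.8000; a fully generic set of size 5 gives K ≈ 3.0000.

|A| = 5, |A + A| = 12, K = 12/5.


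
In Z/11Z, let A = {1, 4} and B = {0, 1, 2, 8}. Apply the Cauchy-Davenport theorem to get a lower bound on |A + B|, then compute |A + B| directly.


Cauchy-Davenport: |A + B| ≥ min(p, |A| + |B| - 1) for A, B nonempty in Z/pZ.
|A| = 2, |B| = 4, p = 11.
CD lower bound = min(11, 2 + 4 - 1) = min(11, 5) = 5.
Compute A + B mod 11 directly:
a = 1: 1+0=1, 1+1=2, 1+2=3, 1+8=9
a = 4: 4+0=4, 4+1=5, 4+2=6, 4+8=1
A + B = {1, 2, 3, 4, 5, 6, 9}, so |A + B| = 7.
Verify: 7 ≥ 5? Yes ✓.

CD lower bound = 5, actual |A + B| = 7.


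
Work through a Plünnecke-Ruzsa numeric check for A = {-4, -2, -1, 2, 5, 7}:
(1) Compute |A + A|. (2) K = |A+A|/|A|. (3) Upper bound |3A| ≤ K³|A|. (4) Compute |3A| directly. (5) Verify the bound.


|A| = 6.
Step 1: Compute A + A by enumerating all 36 pairs.
A + A = {-8, -6, -5, -4, -3, -2, 0, 1, 3, 4, 5, 6, 7, 9, 10, 12, 14}, so |A + A| = 17.
Step 2: Doubling constant K = |A + A|/|A| = 17/6 = 17/6 ≈ 2.8333.
Step 3: Plünnecke-Ruzsa gives |3A| ≤ K³·|A| = (2.8333)³ · 6 ≈ 136.4722.
Step 4: Compute 3A = A + A + A directly by enumerating all triples (a,b,c) ∈ A³; |3A| = 31.
Step 5: Check 31 ≤ 136.4722? Yes ✓.

K = 17/6, Plünnecke-Ruzsa bound K³|A| ≈ 136.4722, |3A| = 31, inequality holds.


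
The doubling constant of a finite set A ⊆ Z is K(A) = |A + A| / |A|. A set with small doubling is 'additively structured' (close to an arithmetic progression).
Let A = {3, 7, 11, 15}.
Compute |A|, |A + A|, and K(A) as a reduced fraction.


|A| = 4.
Compute A + A by enumerating all 16 pairs.
A + A = {6, 10, 14, 18, 22, 26, 30}, so |A + A| = 7.
K = |A + A| / |A| = 7/4 (already in lowest terms) ≈ 1.7500.
Reference: AP of size 4 gives K = 7/4 ≈ 1.7500; a fully generic set of size 4 gives K ≈ 2.5000.

|A| = 4, |A + A| = 7, K = 7/4.


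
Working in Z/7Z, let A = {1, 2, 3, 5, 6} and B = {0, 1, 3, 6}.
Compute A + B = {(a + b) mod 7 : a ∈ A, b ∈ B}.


Work in Z/7Z: reduce every sum a + b modulo 7.
Enumerate all 20 pairs:
a = 1: 1+0=1, 1+1=2, 1+3=4, 1+6=0
a = 2: 2+0=2, 2+1=3, 2+3=5, 2+6=1
a = 3: 3+0=3, 3+1=4, 3+3=6, 3+6=2
a = 5: 5+0=5, 5+1=6, 5+3=1, 5+6=4
a = 6: 6+0=6, 6+1=0, 6+3=2, 6+6=5
Distinct residues collected: {0, 1, 2, 3, 4, 5, 6}
|A + B| = 7 (out of 7 total residues).

A + B = {0, 1, 2, 3, 4, 5, 6}


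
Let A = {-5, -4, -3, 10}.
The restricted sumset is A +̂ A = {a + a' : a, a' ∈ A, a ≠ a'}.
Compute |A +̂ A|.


Restricted sumset: A +̂ A = {a + a' : a ∈ A, a' ∈ A, a ≠ a'}.
Equivalently, take A + A and drop any sum 2a that is achievable ONLY as a + a for a ∈ A (i.e. sums representable only with equal summands).
Enumerate pairs (a, a') with a < a' (symmetric, so each unordered pair gives one sum; this covers all a ≠ a'):
  -5 + -4 = -9
  -5 + -3 = -8
  -5 + 10 = 5
  -4 + -3 = -7
  -4 + 10 = 6
  -3 + 10 = 7
Collected distinct sums: {-9, -8, -7, 5, 6, 7}
|A +̂ A| = 6
(Reference bound: |A +̂ A| ≥ 2|A| - 3 for |A| ≥ 2, with |A| = 4 giving ≥ 5.)

|A +̂ A| = 6


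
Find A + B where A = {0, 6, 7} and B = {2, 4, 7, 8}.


A + B = {a + b : a ∈ A, b ∈ B}.
Enumerate all |A|·|B| = 3·4 = 12 pairs (a, b) and collect distinct sums.
a = 0: 0+2=2, 0+4=4, 0+7=7, 0+8=8
a = 6: 6+2=8, 6+4=10, 6+7=13, 6+8=14
a = 7: 7+2=9, 7+4=11, 7+7=14, 7+8=15
Collecting distinct sums: A + B = {2, 4, 7, 8, 9, 10, 11, 13, 14, 15}
|A + B| = 10

A + B = {2, 4, 7, 8, 9, 10, 11, 13, 14, 15}


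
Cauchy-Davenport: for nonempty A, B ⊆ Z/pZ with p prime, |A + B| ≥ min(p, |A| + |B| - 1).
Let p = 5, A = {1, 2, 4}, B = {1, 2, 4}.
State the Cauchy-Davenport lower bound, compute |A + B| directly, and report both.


Cauchy-Davenport: |A + B| ≥ min(p, |A| + |B| - 1) for A, B nonempty in Z/pZ.
|A| = 3, |B| = 3, p = 5.
CD lower bound = min(5, 3 + 3 - 1) = min(5, 5) = 5.
Compute A + B mod 5 directly:
a = 1: 1+1=2, 1+2=3, 1+4=0
a = 2: 2+1=3, 2+2=4, 2+4=1
a = 4: 4+1=0, 4+2=1, 4+4=3
A + B = {0, 1, 2, 3, 4}, so |A + B| = 5.
Verify: 5 ≥ 5? Yes ✓.

CD lower bound = 5, actual |A + B| = 5.
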